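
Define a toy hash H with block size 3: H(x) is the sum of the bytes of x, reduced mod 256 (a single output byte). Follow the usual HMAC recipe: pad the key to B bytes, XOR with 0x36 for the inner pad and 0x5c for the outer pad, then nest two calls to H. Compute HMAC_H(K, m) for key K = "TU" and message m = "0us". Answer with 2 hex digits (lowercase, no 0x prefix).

80

Key "TU" = 54 55 is 2 bytes ≤ B = 3; zero-pad to 3 bytes: K' = 54 55 00.
K' ⊕ ipad = 62 63 36.  K' ⊕ opad = 08 09 5c.
Inner input = (K'⊕ipad) ∥ m = 62 63 36 ∥ 30 75 73.
Inner hash: sum = 98+99+54+48+117+115 = 531; mod 256 = 19 → 13.
Outer input = (K'⊕opad) ∥ inner = 08 09 5c ∥ 13.
Outer hash (tag): sum = 8+9+92+19 = 128 → 80.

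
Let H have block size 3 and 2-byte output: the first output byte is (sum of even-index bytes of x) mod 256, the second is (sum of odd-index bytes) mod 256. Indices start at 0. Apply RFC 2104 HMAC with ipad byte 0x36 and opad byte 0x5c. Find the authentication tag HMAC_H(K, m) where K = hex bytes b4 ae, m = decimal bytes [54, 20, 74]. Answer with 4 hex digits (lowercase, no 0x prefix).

Key hex bytes b4 ae is 2 bytes ≤ B = 3; zero-pad to 3 bytes: K' = b4 ae 00.
K' ⊕ ipad = 82 98 36.  K' ⊕ opad = e8 f2 5c.
Inner input = (K'⊕ipad) ∥ m = 82 98 36 ∥ 36 14 4a.
Inner hash: even-index sum = 204 mod 256 = 204; odd-index sum = 280 mod 256 = 24 → cc 18.
Outer input = (K'⊕opad) ∥ inner = e8 f2 5c ∥ cc 18.
Outer hash (tag): even-index sum = 348 mod 256 = 92; odd-index sum = 446 mod 256 = 190 → 5c be.

5cbe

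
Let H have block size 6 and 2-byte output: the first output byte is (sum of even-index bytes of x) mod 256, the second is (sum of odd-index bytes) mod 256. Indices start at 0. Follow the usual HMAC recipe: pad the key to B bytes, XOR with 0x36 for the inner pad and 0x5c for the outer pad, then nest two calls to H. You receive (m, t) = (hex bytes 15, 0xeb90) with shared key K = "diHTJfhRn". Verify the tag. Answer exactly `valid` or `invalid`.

invalid

Key "diHTJfhRn" = 64 69 48 54 4a 66 68 52 6e is 9 bytes > B = 6, so hash it first: H(key) = cc 75, then zero-pad to 6 bytes: K' = cc 75 00 00 00 00.
K' ⊕ ipad = fa 43 36 36 36 36; K' ⊕ opad = 90 29 5c 5c 5c 5c.
Inner hash: even-index sum = 379 mod 256 = 123; odd-index sum = 175 mod 256 = 175 → 7b af.
Outer hash (recomputed tag): even-index sum = 451 mod 256 = 195; odd-index sum = 400 mod 256 = 144 → c3 90.
Recomputed tag = c390; claimed = eb90 → mismatch.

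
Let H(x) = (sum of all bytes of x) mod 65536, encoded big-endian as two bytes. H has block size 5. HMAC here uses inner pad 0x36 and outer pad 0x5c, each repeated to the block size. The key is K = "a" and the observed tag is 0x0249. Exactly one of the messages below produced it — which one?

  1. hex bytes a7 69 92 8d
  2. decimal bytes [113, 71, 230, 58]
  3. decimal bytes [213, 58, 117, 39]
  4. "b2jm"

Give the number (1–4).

4

Key "a" = 61 is 1 byte ≤ B = 5; zero-pad to 5 bytes: K' = 61 00 00 00 00.
K' ⊕ ipad = 57 36 36 36 36; K' ⊕ opad = 3d 5c 5c 5c 5c.
m1: inner = H(57 36 36 36 36 a7 69 92 8d) = 03 5e; tag = H(3d 5c 5c 5c 5c 03 5e) = 020e
m2: inner = H(57 36 36 36 36 71 47 e6 3a) = 03 07; tag = H(3d 5c 5c 5c 5c 03 07) = 01b7
m3: inner = H(57 36 36 36 36 d5 3a 75 27) = 02 da; tag = H(3d 5c 5c 5c 5c 02 da) = 0289
m4: inner = H(57 36 36 36 36 62 32 6a 6d) = 02 9a; tag = H(3d 5c 5c 5c 5c 02 9a) = 0249 ← matches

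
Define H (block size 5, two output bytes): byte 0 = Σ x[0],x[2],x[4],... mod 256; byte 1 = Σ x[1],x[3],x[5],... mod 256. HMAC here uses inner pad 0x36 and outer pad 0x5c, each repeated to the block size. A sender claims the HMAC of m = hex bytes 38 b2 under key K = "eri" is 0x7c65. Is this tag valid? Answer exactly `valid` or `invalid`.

invalid

Key "eri" = 65 72 69 is 3 bytes ≤ B = 5; zero-pad to 5 bytes: K' = 65 72 69 00 00.
K' ⊕ ipad = 53 44 5f 36 36; K' ⊕ opad = 39 2e 35 5c 5c.
Inner hash: even-index sum = 410 mod 256 = 154; odd-index sum = 178 mod 256 = 178 → 9a b2.
Outer hash (recomputed tag): even-index sum = 380 mod 256 = 124; odd-index sum = 292 mod 256 = 36 → 7c 24.
Recomputed tag = 7c24; claimed = 7c65 → mismatch.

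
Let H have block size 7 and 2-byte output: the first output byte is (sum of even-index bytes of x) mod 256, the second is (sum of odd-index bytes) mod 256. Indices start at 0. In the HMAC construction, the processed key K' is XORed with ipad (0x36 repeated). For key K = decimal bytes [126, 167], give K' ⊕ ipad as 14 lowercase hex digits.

Key decimal bytes [126, 167] = 7e a7 is 2 bytes ≤ B = 7; zero-pad to 7 bytes: K' = 7e a7 00 00 00 00 00.
XOR each byte with 0x36: 7e⊕36=48, a7⊕36=91, 00⊕36=36, 00⊕36=36, 00⊕36=36, 00⊕36=36, 00⊕36=36.

48913636363636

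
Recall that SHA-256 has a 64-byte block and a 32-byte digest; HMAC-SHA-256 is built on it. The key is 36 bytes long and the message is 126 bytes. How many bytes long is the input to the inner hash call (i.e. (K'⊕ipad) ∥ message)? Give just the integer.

Key is 36 ≤ 64 bytes, zero-padded: |K'| = 64.
Inner input = (K'⊕ipad) ∥ m → 64 + 126 = 190 bytes.

190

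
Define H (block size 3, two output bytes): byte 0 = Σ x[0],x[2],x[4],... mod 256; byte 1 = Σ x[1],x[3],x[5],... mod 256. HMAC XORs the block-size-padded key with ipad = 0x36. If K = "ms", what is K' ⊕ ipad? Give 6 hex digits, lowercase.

5b4536

Key "ms" = 6d 73 is 2 bytes ≤ B = 3; zero-pad to 3 bytes: K' = 6d 73 00.
XOR each byte with 0x36: 6d⊕36=5b, 73⊕36=45, 00⊕36=36.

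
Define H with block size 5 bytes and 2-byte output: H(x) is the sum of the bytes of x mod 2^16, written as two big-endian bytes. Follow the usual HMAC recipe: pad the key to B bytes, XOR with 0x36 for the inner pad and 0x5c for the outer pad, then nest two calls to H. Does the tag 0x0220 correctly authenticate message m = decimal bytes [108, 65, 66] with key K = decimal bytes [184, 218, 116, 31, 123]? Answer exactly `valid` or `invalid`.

Key decimal bytes [184, 218, 116, 31, 123] = b8 da 74 1f 7b is exactly B = 5 bytes: K' = b8 da 74 1f 7b.
K' ⊕ ipad = 8e ec 42 29 4d; K' ⊕ opad = e4 86 28 43 27.
Inner hash: sum = 142+236+66+41+77+108+65+66 = 801 → 03 21.
Outer hash (recomputed tag): sum = 228+134+40+67+39+3+33 = 544 → 02 20.
Recomputed tag = 0220; claimed = 0220 → match.

valid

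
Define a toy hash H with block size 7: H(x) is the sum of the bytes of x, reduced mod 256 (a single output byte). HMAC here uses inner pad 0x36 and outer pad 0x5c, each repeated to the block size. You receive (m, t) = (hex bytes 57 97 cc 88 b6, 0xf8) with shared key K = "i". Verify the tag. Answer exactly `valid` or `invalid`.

Key "i" = 69 is 1 byte ≤ B = 7; zero-pad to 7 bytes: K' = 69 00 00 00 00 00 00.
K' ⊕ ipad = 5f 36 36 36 36 36 36; K' ⊕ opad = 35 5c 5c 5c 5c 5c 5c.
Inner hash: sum = 95+54+54+54+54+54+54+87+151+204+136+182 = 1179; mod 256 = 155 → 9b.
Outer hash (recomputed tag): sum = 53+92+92+92+92+92+92+155 = 760; mod 256 = 248 → f8.
Recomputed tag = f8; claimed = f8 → match.

valid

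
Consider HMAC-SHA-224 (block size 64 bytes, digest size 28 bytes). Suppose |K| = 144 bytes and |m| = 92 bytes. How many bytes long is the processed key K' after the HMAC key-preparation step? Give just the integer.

64

Key is 144 > 64 bytes, so it is hashed to 28 bytes then zero-padded to 64: |K'| = 64.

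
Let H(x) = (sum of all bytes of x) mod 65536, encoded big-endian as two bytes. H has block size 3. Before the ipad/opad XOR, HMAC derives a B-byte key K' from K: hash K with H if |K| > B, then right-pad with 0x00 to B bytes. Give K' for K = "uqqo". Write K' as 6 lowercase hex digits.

01c600

|K| = 4 > B = 3, so first hash the key.
H(K): sum = 117+113+113+111 = 454 → 01 c6.
Zero-pad H(K) = 01 c6 to 3 bytes: K' = 01 c6 00.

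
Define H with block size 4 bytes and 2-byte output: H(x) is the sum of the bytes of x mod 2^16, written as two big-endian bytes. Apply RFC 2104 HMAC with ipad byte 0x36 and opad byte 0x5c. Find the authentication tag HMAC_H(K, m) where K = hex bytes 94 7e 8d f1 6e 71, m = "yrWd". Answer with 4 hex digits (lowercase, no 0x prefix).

01ec

Key hex bytes 94 7e 8d f1 6e 71 is 6 bytes > B = 4, so hash it first: H(key) = 03 6f, then zero-pad to 4 bytes: K' = 03 6f 00 00.
K' ⊕ ipad = 35 59 36 36.  K' ⊕ opad = 5f 33 5c 5c.
Inner input = (K'⊕ipad) ∥ m = 35 59 36 36 ∥ 79 72 57 64.
Inner hash: sum = 53+89+54+54+121+114+87+100 = 672 → 02 a0.
Outer input = (K'⊕opad) ∥ inner = 5f 33 5c 5c ∥ 02 a0.
Outer hash (tag): sum = 95+51+92+92+2+160 = 492 → 01 ec.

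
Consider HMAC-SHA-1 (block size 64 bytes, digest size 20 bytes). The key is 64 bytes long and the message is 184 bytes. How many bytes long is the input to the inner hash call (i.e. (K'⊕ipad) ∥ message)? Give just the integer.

Key is 64 ≤ 64 bytes, zero-padded: |K'| = 64.
Inner input = (K'⊕ipad) ∥ m → 64 + 184 = 248 bytes.

248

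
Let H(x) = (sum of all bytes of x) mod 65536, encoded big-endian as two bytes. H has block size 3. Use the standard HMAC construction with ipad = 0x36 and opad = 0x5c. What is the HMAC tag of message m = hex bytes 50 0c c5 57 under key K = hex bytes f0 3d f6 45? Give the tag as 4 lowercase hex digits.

0130

Key hex bytes f0 3d f6 45 is 4 bytes > B = 3, so hash it first: H(key) = 02 68, then zero-pad to 3 bytes: K' = 02 68 00.
K' ⊕ ipad = 34 5e 36.  K' ⊕ opad = 5e 34 5c.
Inner input = (K'⊕ipad) ∥ m = 34 5e 36 ∥ 50 0c c5 57.
Inner hash: sum = 52+94+54+80+12+197+87 = 576 → 02 40.
Outer input = (K'⊕opad) ∥ inner = 5e 34 5c ∥ 02 40.
Outer hash (tag): sum = 94+52+92+2+64 = 304 → 01 30.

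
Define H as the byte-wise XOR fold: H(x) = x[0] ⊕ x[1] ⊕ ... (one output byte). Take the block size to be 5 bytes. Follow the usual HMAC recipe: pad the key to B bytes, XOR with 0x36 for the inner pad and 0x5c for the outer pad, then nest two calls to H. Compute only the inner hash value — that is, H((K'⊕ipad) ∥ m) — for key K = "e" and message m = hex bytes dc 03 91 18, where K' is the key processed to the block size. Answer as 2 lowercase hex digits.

Key "e" = 65 is 1 byte ≤ B = 5; zero-pad to 5 bytes: K' = 65 00 00 00 00.
K' ⊕ ipad = 53 36 36 36 36.
Inner input = 53 36 36 36 36 ∥ dc 03 91 18.
Inner hash: XOR 53⊕36⊕36⊕36⊕36⊕dc⊕03⊕91⊕18 = 05.

05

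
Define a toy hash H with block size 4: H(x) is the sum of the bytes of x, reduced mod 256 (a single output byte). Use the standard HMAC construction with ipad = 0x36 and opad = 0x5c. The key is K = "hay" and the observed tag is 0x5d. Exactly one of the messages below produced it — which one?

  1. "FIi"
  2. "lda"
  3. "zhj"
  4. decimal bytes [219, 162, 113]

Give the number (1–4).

Key "hay" = 68 61 79 is 3 bytes ≤ B = 4; zero-pad to 4 bytes: K' = 68 61 79 00.
K' ⊕ ipad = 5e 57 4f 36; K' ⊕ opad = 34 3d 25 5c.
m1: inner = H(5e 57 4f 36 46 49 69) = 32; tag = H(34 3d 25 5c 32) = 24
m2: inner = H(5e 57 4f 36 6c 64 61) = 6b; tag = H(34 3d 25 5c 6b) = 5d ← matches
m3: inner = H(5e 57 4f 36 7a 68 6a) = 86; tag = H(34 3d 25 5c 86) = 78
m4: inner = H(5e 57 4f 36 db a2 71) = 28; tag = H(34 3d 25 5c 28) = 1a

2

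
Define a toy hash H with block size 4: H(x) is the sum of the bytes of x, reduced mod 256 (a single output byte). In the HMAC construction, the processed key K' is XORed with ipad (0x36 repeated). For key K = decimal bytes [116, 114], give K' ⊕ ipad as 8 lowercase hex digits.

42443636

Key decimal bytes [116, 114] = 74 72 is 2 bytes ≤ B = 4; zero-pad to 4 bytes: K' = 74 72 00 00.
XOR each byte with 0x36: 74⊕36=42, 72⊕36=44, 00⊕36=36, 00⊕36=36.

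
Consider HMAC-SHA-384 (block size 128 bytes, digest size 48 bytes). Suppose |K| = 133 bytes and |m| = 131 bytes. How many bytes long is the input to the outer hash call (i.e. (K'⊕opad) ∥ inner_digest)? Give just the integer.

Key is 133 > 128 bytes, so it is hashed to 48 bytes then zero-padded to 128: |K'| = 128.
Outer input = (K'⊕opad) ∥ H(inner) → 128 + 48 = 176 bytes.

176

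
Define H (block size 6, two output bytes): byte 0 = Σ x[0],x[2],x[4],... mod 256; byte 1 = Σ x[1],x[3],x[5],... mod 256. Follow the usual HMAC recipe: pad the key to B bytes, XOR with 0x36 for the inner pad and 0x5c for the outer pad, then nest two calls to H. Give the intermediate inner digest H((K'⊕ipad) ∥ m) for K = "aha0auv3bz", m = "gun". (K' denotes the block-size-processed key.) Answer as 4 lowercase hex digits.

Key "aha0auv3bz" = 61 68 61 30 61 75 76 33 62 7a is 10 bytes > B = 6, so hash it first: H(key) = fb ba, then zero-pad to 6 bytes: K' = fb ba 00 00 00 00.
K' ⊕ ipad = cd 8c 36 36 36 36.
Inner input = cd 8c 36 36 36 36 ∥ 67 75 6e.
Inner hash: even-index sum = 526 mod 256 = 14; odd-index sum = 365 mod 256 = 109 → 0e 6d.

0e6d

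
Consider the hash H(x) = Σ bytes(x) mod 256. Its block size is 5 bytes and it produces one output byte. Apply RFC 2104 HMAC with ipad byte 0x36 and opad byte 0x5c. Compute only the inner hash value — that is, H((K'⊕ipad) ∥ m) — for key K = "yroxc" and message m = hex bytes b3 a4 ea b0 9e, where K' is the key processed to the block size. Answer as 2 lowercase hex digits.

1e

Key "yroxc" = 79 72 6f 78 63 is exactly B = 5 bytes: K' = 79 72 6f 78 63.
K' ⊕ ipad = 4f 44 59 4e 55.
Inner input = 4f 44 59 4e 55 ∥ b3 a4 ea b0 9e.
Inner hash: sum = 79+68+89+78+85+179+164+234+176+158 = 1310; mod 256 = 30 → 1e.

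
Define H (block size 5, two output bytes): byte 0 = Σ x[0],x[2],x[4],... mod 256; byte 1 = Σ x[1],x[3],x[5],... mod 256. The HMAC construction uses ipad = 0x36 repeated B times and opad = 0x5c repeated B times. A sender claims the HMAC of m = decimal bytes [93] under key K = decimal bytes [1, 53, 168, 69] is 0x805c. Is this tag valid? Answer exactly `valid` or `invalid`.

invalid

Key decimal bytes [1, 53, 168, 69] = 01 35 a8 45 is 4 bytes ≤ B = 5; zero-pad to 5 bytes: K' = 01 35 a8 45 00.
K' ⊕ ipad = 37 03 9e 73 36; K' ⊕ opad = 5d 69 f4 19 5c.
Inner hash: even-index sum = 267 mod 256 = 11; odd-index sum = 211 mod 256 = 211 → 0b d3.
Outer hash (recomputed tag): even-index sum = 640 mod 256 = 128; odd-index sum = 141 mod 256 = 141 → 80 8d.
Recomputed tag = 808d; claimed = 805c → mismatch.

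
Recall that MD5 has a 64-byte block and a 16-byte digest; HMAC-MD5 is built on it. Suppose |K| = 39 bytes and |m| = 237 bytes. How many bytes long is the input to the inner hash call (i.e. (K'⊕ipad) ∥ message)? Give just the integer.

Key is 39 ≤ 64 bytes, zero-padded: |K'| = 64.
Inner input = (K'⊕ipad) ∥ m → 64 + 237 = 301 bytes.

301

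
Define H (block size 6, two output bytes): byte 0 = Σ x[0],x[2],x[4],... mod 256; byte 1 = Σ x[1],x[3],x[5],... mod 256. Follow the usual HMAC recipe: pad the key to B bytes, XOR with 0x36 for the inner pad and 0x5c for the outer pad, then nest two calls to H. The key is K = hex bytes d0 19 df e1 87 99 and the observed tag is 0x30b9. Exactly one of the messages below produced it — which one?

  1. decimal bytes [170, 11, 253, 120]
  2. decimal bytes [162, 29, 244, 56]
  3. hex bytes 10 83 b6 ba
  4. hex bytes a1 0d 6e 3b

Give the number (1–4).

Key hex bytes d0 19 df e1 87 99 is exactly B = 6 bytes: K' = d0 19 df e1 87 99.
K' ⊕ ipad = e6 2f e9 d7 b1 af; K' ⊕ opad = 8c 45 83 bd db c5.
m1: inner = H(e6 2f e9 d7 b1 af aa 0b fd 78) = 27 38; tag = H(8c 45 83 bd db c5 27 38) = 11ff
m2: inner = H(e6 2f e9 d7 b1 af a2 1d f4 38) = 16 0a; tag = H(8c 45 83 bd db c5 16 0a) = 00d1
m3: inner = H(e6 2f e9 d7 b1 af 10 83 b6 ba) = 46 f2; tag = H(8c 45 83 bd db c5 46 f2) = 30b9 ← matches
m4: inner = H(e6 2f e9 d7 b1 af a1 0d 6e 3b) = 8f fd; tag = H(8c 45 83 bd db c5 8f fd) = 79c4

3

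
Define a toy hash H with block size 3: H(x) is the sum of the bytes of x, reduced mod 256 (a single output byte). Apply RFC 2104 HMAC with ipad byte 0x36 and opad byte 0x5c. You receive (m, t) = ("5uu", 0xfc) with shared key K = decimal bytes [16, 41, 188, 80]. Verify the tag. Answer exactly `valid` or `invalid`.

invalid

Key decimal bytes [16, 41, 188, 80] = 10 29 bc 50 is 4 bytes > B = 3, so hash it first: H(key) = 45, then zero-pad to 3 bytes: K' = 45 00 00.
K' ⊕ ipad = 73 36 36; K' ⊕ opad = 19 5c 5c.
Inner hash: sum = 115+54+54+53+117+117 = 510; mod 256 = 254 → fe.
Outer hash (recomputed tag): sum = 25+92+92+254 = 463; mod 256 = 207 → cf.
Recomputed tag = cf; claimed = fc → mismatch.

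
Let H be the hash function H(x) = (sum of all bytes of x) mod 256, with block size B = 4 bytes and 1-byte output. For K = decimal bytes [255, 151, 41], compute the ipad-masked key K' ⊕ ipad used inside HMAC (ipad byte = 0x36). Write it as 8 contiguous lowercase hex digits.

Key decimal bytes [255, 151, 41] = ff 97 29 is 3 bytes ≤ B = 4; zero-pad to 4 bytes: K' = ff 97 29 00.
XOR each byte with 0x36: ff⊕36=c9, 97⊕36=a1, 29⊕36=1f, 00⊕36=36.

c9a11f36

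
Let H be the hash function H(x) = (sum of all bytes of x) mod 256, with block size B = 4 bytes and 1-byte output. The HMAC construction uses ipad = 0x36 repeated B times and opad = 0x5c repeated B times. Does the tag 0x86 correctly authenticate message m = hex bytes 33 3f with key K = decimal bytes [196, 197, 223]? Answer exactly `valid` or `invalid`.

Key decimal bytes [196, 197, 223] = c4 c5 df is 3 bytes ≤ B = 4; zero-pad to 4 bytes: K' = c4 c5 df 00.
K' ⊕ ipad = f2 f3 e9 36; K' ⊕ opad = 98 99 83 5c.
Inner hash: sum = 242+243+233+54+51+63 = 886; mod 256 = 118 → 76.
Outer hash (recomputed tag): sum = 152+153+131+92+118 = 646; mod 256 = 134 → 86.
Recomputed tag = 86; claimed = 86 → match.

valid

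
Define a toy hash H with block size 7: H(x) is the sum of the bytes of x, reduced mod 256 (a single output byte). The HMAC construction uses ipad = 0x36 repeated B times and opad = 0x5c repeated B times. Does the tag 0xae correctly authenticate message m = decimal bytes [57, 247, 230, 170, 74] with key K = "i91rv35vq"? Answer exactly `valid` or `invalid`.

Key "i91rv35vq" = 69 39 31 72 76 33 35 76 71 is 9 bytes > B = 7, so hash it first: H(key) = 0a, then zero-pad to 7 bytes: K' = 0a 00 00 00 00 00 00.
K' ⊕ ipad = 3c 36 36 36 36 36 36; K' ⊕ opad = 56 5c 5c 5c 5c 5c 5c.
Inner hash: sum = 60+54+54+54+54+54+54+57+247+230+170+74 = 1162; mod 256 = 138 → 8a.
Outer hash (recomputed tag): sum = 86+92+92+92+92+92+92+138 = 776; mod 256 = 8 → 08.
Recomputed tag = 08; claimed = ae → mismatch.

invalid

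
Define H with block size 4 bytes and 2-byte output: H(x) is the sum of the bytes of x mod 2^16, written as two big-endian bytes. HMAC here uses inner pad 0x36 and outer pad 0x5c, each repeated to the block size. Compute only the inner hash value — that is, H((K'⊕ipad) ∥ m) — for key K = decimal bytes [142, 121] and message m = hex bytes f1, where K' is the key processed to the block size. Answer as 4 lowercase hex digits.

Key decimal bytes [142, 121] = 8e 79 is 2 bytes ≤ B = 4; zero-pad to 4 bytes: K' = 8e 79 00 00.
K' ⊕ ipad = b8 4f 36 36.
Inner input = b8 4f 36 36 ∥ f1.
Inner hash: sum = 184+79+54+54+241 = 612 → 02 64.

0264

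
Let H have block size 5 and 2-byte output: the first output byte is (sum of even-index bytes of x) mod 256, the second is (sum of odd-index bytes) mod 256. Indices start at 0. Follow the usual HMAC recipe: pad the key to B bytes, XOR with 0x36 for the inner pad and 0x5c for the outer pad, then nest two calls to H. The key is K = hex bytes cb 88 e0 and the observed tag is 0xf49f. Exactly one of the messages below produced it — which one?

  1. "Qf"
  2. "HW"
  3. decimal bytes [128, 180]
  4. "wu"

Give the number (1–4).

1

Key hex bytes cb 88 e0 is 3 bytes ≤ B = 5; zero-pad to 5 bytes: K' = cb 88 e0 00 00.
K' ⊕ ipad = fd be d6 36 36; K' ⊕ opad = 97 d4 bc 5c 5c.
m1: inner = H(fd be d6 36 36 51 66) = 6f 45; tag = H(97 d4 bc 5c 5c 6f 45) = f49f ← matches
m2: inner = H(fd be d6 36 36 48 57) = 60 3c; tag = H(97 d4 bc 5c 5c 60 3c) = eb90
m3: inner = H(fd be d6 36 36 80 b4) = bd 74; tag = H(97 d4 bc 5c 5c bd 74) = 23ed
m4: inner = H(fd be d6 36 36 77 75) = 7e 6b; tag = H(97 d4 bc 5c 5c 7e 6b) = 1aae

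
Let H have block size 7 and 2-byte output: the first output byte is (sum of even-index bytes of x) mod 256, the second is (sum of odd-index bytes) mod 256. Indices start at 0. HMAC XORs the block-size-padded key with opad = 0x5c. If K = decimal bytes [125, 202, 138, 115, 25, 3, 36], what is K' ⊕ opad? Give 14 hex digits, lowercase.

2196d62f455f78

Key decimal bytes [125, 202, 138, 115, 25, 3, 36] = 7d ca 8a 73 19 03 24 is exactly B = 7 bytes: K' = 7d ca 8a 73 19 03 24.
XOR each byte with 0x5c: 7d⊕5c=21, ca⊕5c=96, 8a⊕5c=d6, 73⊕5c=2f, 19⊕5c=45, 03⊕5c=5f, 24⊕5c=78.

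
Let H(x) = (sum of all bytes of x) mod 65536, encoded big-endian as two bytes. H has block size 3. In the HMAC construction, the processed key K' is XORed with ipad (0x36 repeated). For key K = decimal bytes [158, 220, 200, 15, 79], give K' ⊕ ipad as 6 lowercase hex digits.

349636

Key decimal bytes [158, 220, 200, 15, 79] = 9e dc c8 0f 4f is 5 bytes > B = 3, so hash it first: H(key) = 02 a0, then zero-pad to 3 bytes: K' = 02 a0 00.
XOR each byte with 0x36: 02⊕36=34, a0⊕36=96, 00⊕36=36.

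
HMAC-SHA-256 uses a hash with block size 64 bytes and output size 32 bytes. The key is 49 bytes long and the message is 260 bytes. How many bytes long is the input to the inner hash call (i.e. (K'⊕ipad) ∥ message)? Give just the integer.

Key is 49 ≤ 64 bytes, zero-padded: |K'| = 64.
Inner input = (K'⊕ipad) ∥ m → 64 + 260 = 324 bytes.

324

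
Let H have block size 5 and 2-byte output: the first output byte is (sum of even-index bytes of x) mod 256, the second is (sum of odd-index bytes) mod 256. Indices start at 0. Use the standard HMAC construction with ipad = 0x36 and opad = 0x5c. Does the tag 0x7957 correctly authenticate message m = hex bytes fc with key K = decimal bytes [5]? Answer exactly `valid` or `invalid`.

valid

Key decimal bytes [5] = 05 is 1 byte ≤ B = 5; zero-pad to 5 bytes: K' = 05 00 00 00 00.
K' ⊕ ipad = 33 36 36 36 36; K' ⊕ opad = 59 5c 5c 5c 5c.
Inner hash: even-index sum = 159 mod 256 = 159; odd-index sum = 360 mod 256 = 104 → 9f 68.
Outer hash (recomputed tag): even-index sum = 377 mod 256 = 121; odd-index sum = 343 mod 256 = 87 → 79 57.
Recomputed tag = 7957; claimed = 7957 → match.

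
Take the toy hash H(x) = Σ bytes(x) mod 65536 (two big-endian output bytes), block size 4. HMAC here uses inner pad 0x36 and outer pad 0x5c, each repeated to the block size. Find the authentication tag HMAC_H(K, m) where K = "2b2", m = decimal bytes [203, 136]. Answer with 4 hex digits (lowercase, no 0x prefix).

025c

Key "2b2" = 32 62 32 is 3 bytes ≤ B = 4; zero-pad to 4 bytes: K' = 32 62 32 00.
K' ⊕ ipad = 04 54 04 36.  K' ⊕ opad = 6e 3e 6e 5c.
Inner input = (K'⊕ipad) ∥ m = 04 54 04 36 ∥ cb 88.
Inner hash: sum = 4+84+4+54+203+136 = 485 → 01 e5.
Outer input = (K'⊕opad) ∥ inner = 6e 3e 6e 5c ∥ 01 e5.
Outer hash (tag): sum = 110+62+110+92+1+229 = 604 → 02 5c.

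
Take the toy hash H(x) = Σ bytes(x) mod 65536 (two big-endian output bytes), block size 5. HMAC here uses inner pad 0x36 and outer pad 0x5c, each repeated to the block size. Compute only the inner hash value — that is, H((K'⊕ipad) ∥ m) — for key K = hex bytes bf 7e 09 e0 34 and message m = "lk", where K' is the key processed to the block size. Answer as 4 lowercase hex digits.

Key hex bytes bf 7e 09 e0 34 is exactly B = 5 bytes: K' = bf 7e 09 e0 34.
K' ⊕ ipad = 89 48 3f d6 02.
Inner input = 89 48 3f d6 02 ∥ 6c 6b.
Inner hash: sum = 137+72+63+214+2+108+107 = 703 → 02 bf.

02bf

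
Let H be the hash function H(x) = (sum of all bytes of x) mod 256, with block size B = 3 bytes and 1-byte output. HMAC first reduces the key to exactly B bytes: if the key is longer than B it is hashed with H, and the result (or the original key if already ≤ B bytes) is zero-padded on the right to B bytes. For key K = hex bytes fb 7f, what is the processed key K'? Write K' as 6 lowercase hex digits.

fb7f00

Key hex bytes fb 7f is 2 bytes ≤ B = 3; zero-pad to 3 bytes: K' = fb 7f 00.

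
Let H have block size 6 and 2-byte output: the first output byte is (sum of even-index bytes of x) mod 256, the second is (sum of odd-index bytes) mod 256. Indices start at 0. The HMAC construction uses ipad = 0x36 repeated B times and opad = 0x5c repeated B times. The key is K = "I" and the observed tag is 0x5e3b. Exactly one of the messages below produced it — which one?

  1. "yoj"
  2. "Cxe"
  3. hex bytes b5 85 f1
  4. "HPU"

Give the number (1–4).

3

Key "I" = 49 is 1 byte ≤ B = 6; zero-pad to 6 bytes: K' = 49 00 00 00 00 00.
K' ⊕ ipad = 7f 36 36 36 36 36; K' ⊕ opad = 15 5c 5c 5c 5c 5c.
m1: inner = H(7f 36 36 36 36 36 79 6f 6a) = ce 11; tag = H(15 5c 5c 5c 5c 5c ce 11) = 9b25
m2: inner = H(7f 36 36 36 36 36 43 78 65) = 93 1a; tag = H(15 5c 5c 5c 5c 5c 93 1a) = 602e
m3: inner = H(7f 36 36 36 36 36 b5 85 f1) = 91 27; tag = H(15 5c 5c 5c 5c 5c 91 27) = 5e3b ← matches
m4: inner = H(7f 36 36 36 36 36 48 50 55) = 88 f2; tag = H(15 5c 5c 5c 5c 5c 88 f2) = 5506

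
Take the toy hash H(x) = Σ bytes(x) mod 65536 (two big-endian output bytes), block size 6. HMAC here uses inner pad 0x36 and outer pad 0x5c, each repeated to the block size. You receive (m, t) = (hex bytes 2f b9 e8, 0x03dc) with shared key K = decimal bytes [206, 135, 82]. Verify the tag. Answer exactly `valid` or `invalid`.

Key decimal bytes [206, 135, 82] = ce 87 52 is 3 bytes ≤ B = 6; zero-pad to 6 bytes: K' = ce 87 52 00 00 00.
K' ⊕ ipad = f8 b1 64 36 36 36; K' ⊕ opad = 92 db 0e 5c 5c 5c.
Inner hash: sum = 248+177+100+54+54+54+47+185+232 = 1151 → 04 7f.
Outer hash (recomputed tag): sum = 146+219+14+92+92+92+4+127 = 786 → 03 12.
Recomputed tag = 0312; claimed = 03dc → mismatch.

invalid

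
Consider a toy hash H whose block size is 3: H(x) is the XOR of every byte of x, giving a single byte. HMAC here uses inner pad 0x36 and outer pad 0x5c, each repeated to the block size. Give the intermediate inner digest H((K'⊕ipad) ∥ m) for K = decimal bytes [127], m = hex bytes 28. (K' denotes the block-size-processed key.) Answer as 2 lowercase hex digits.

Key decimal bytes [127] = 7f is 1 byte ≤ B = 3; zero-pad to 3 bytes: K' = 7f 00 00.
K' ⊕ ipad = 49 36 36.
Inner input = 49 36 36 ∥ 28.
Inner hash: XOR 49⊕36⊕36⊕28 = 61.

61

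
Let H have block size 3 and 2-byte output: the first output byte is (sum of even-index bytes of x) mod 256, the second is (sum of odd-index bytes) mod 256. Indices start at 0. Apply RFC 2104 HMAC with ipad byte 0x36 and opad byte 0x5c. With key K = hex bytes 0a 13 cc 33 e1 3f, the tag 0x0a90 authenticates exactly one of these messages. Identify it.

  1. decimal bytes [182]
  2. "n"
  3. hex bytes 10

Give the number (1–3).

3

Key hex bytes 0a 13 cc 33 e1 3f is 6 bytes > B = 3, so hash it first: H(key) = b7 85, then zero-pad to 3 bytes: K' = b7 85 00.
K' ⊕ ipad = 81 b3 36; K' ⊕ opad = eb d9 5c.
m1: inner = H(81 b3 36 b6) = b7 69; tag = H(eb d9 5c b7 69) = b090
m2: inner = H(81 b3 36 6e) = b7 21; tag = H(eb d9 5c b7 21) = 6890
m3: inner = H(81 b3 36 10) = b7 c3; tag = H(eb d9 5c b7 c3) = 0a90 ← matches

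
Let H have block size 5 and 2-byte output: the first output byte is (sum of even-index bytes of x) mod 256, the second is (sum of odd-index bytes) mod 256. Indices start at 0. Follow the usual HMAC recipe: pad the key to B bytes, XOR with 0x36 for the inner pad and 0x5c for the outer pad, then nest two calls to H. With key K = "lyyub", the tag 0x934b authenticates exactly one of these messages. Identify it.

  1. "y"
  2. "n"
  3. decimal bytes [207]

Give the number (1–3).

Key "lyyub" = 6c 79 79 75 62 is exactly B = 5 bytes: K' = 6c 79 79 75 62.
K' ⊕ ipad = 5a 4f 4f 43 54; K' ⊕ opad = 30 25 25 29 3e.
m1: inner = H(5a 4f 4f 43 54 79) = fd 0b; tag = H(30 25 25 29 3e fd 0b) = 9e4b
m2: inner = H(5a 4f 4f 43 54 6e) = fd 00; tag = H(30 25 25 29 3e fd 00) = 934b ← matches
m3: inner = H(5a 4f 4f 43 54 cf) = fd 61; tag = H(30 25 25 29 3e fd 61) = f44b

2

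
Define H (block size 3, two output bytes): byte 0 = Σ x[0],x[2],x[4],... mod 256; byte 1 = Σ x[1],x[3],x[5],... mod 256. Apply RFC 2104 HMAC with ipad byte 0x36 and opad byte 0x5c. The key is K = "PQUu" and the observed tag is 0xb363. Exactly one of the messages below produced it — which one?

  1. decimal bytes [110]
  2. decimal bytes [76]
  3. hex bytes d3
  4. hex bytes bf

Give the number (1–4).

1

Key "PQUu" = 50 51 55 75 is 4 bytes > B = 3, so hash it first: H(key) = a5 c6, then zero-pad to 3 bytes: K' = a5 c6 00.
K' ⊕ ipad = 93 f0 36; K' ⊕ opad = f9 9a 5c.
m1: inner = H(93 f0 36 6e) = c9 5e; tag = H(f9 9a 5c c9 5e) = b363 ← matches
m2: inner = H(93 f0 36 4c) = c9 3c; tag = H(f9 9a 5c c9 3c) = 9163
m3: inner = H(93 f0 36 d3) = c9 c3; tag = H(f9 9a 5c c9 c3) = 1863
m4: inner = H(93 f0 36 bf) = c9 af; tag = H(f9 9a 5c c9 af) = 0463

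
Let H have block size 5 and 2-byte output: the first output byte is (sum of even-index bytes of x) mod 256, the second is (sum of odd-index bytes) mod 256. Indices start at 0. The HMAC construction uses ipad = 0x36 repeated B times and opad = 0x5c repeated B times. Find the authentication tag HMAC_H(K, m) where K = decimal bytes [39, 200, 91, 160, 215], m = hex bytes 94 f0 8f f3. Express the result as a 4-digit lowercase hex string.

c4d2

Key decimal bytes [39, 200, 91, 160, 215] = 27 c8 5b a0 d7 is exactly B = 5 bytes: K' = 27 c8 5b a0 d7.
K' ⊕ ipad = 11 fe 6d 96 e1.  K' ⊕ opad = 7b 94 07 fc 8b.
Inner input = (K'⊕ipad) ∥ m = 11 fe 6d 96 e1 ∥ 94 f0 8f f3.
Inner hash: even-index sum = 834 mod 256 = 66; odd-index sum = 695 mod 256 = 183 → 42 b7.
Outer input = (K'⊕opad) ∥ inner = 7b 94 07 fc 8b ∥ 42 b7.
Outer hash (tag): even-index sum = 452 mod 256 = 196; odd-index sum = 466 mod 256 = 210 → c4 d2.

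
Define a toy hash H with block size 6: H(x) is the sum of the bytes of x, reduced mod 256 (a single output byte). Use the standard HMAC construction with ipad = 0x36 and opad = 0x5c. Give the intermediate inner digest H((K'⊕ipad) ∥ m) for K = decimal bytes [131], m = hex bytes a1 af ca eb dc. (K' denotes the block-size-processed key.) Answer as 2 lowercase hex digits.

a4

Key decimal bytes [131] = 83 is 1 byte ≤ B = 6; zero-pad to 6 bytes: K' = 83 00 00 00 00 00.
K' ⊕ ipad = b5 36 36 36 36 36.
Inner input = b5 36 36 36 36 36 ∥ a1 af ca eb dc.
Inner hash: sum = 181+54+54+54+54+54+161+175+202+235+220 = 1444; mod 256 = 164 → a4.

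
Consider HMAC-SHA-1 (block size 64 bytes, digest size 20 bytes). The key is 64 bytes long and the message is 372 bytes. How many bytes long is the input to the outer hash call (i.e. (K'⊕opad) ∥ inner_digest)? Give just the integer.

Key is 64 ≤ 64 bytes, zero-padded: |K'| = 64.
Outer input = (K'⊕opad) ∥ H(inner) → 64 + 20 = 84 bytes.

84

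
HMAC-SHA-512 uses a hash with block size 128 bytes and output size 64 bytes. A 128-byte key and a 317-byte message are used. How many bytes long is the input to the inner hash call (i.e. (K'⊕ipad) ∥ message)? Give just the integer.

445

Key is 128 ≤ 128 bytes, zero-padded: |K'| = 128.
Inner input = (K'⊕ipad) ∥ m → 128 + 317 = 445 bytes.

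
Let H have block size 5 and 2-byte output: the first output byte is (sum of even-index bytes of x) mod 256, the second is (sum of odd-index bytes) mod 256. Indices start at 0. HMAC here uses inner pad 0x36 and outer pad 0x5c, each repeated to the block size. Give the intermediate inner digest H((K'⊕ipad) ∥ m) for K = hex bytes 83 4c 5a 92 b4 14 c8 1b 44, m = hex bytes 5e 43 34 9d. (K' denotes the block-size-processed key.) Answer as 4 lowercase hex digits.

Key hex bytes 83 4c 5a 92 b4 14 c8 1b 44 is 9 bytes > B = 5, so hash it first: H(key) = 9d 0d, then zero-pad to 5 bytes: K' = 9d 0d 00 00 00.
K' ⊕ ipad = ab 3b 36 36 36.
Inner input = ab 3b 36 36 36 ∥ 5e 43 34 9d.
Inner hash: even-index sum = 503 mod 256 = 247; odd-index sum = 259 mod 256 = 3 → f7 03.

f703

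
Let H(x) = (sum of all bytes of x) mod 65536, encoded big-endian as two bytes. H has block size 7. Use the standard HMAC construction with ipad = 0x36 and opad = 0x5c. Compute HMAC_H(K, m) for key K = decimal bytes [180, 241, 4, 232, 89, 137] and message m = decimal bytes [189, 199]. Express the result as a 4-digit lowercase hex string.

041d

Key decimal bytes [180, 241, 4, 232, 89, 137] = b4 f1 04 e8 59 89 is 6 bytes ≤ B = 7; zero-pad to 7 bytes: K' = b4 f1 04 e8 59 89 00.
K' ⊕ ipad = 82 c7 32 de 6f bf 36.  K' ⊕ opad = e8 ad 58 b4 05 d5 5c.
Inner input = (K'⊕ipad) ∥ m = 82 c7 32 de 6f bf 36 ∥ bd c7.
Inner hash: sum = 130+199+50+222+111+191+54+189+199 = 1345 → 05 41.
Outer input = (K'⊕opad) ∥ inner = e8 ad 58 b4 05 d5 5c ∥ 05 41.
Outer hash (tag): sum = 232+173+88+180+5+213+92+5+65 = 1053 → 04 1d.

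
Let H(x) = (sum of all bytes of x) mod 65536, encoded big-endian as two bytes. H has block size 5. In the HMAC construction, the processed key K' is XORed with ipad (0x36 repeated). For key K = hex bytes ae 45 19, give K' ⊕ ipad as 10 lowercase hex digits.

98732f3636

Key hex bytes ae 45 19 is 3 bytes ≤ B = 5; zero-pad to 5 bytes: K' = ae 45 19 00 00.
XOR each byte with 0x36: ae⊕36=98, 45⊕36=73, 19⊕36=2f, 00⊕36=36, 00⊕36=36.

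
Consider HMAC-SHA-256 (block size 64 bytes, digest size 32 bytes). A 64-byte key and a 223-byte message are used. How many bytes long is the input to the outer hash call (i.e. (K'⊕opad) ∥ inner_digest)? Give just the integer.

96

Key is 64 ≤ 64 bytes, zero-padded: |K'| = 64.
Outer input = (K'⊕opad) ∥ H(inner) → 64 + 32 = 96 bytes.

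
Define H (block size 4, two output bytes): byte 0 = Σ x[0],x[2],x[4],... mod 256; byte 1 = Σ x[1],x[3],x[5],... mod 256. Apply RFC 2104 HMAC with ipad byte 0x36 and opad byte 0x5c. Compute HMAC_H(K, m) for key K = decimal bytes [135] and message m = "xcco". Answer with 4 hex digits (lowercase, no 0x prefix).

Key decimal bytes [135] = 87 is 1 byte ≤ B = 4; zero-pad to 4 bytes: K' = 87 00 00 00.
K' ⊕ ipad = b1 36 36 36.  K' ⊕ opad = db 5c 5c 5c.
Inner input = (K'⊕ipad) ∥ m = b1 36 36 36 ∥ 78 63 63 6f.
Inner hash: even-index sum = 450 mod 256 = 194; odd-index sum = 318 mod 256 = 62 → c2 3e.
Outer input = (K'⊕opad) ∥ inner = db 5c 5c 5c ∥ c2 3e.
Outer hash (tag): even-index sum = 505 mod 256 = 249; odd-index sum = 246 mod 256 = 246 → f9 f6.

f9f6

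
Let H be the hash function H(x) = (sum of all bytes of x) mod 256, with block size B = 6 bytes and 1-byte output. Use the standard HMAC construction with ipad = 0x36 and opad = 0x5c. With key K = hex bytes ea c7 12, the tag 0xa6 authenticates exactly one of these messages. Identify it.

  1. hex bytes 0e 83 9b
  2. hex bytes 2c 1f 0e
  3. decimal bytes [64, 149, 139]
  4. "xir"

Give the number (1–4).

3

Key hex bytes ea c7 12 is 3 bytes ≤ B = 6; zero-pad to 6 bytes: K' = ea c7 12 00 00 00.
K' ⊕ ipad = dc f1 24 36 36 36; K' ⊕ opad = b6 9b 4e 5c 5c 5c.
m1: inner = H(dc f1 24 36 36 36 0e 83 9b) = bf; tag = H(b6 9b 4e 5c 5c 5c bf) = 72
m2: inner = H(dc f1 24 36 36 36 2c 1f 0e) = ec; tag = H(b6 9b 4e 5c 5c 5c ec) = 9f
m3: inner = H(dc f1 24 36 36 36 40 95 8b) = f3; tag = H(b6 9b 4e 5c 5c 5c f3) = a6 ← matches
m4: inner = H(dc f1 24 36 36 36 78 69 72) = e6; tag = H(b6 9b 4e 5c 5c 5c e6) = 99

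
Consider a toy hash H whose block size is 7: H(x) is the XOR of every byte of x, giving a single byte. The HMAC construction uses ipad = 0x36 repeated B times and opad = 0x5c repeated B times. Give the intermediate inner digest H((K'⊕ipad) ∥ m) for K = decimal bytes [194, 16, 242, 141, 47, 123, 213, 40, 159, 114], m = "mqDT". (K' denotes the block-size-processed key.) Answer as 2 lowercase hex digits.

Key decimal bytes [194, 16, 242, 141, 47, 123, 213, 40, 159, 114] = c2 10 f2 8d 2f 7b d5 28 9f 72 is 10 bytes > B = 7, so hash it first: H(key) = e9, then zero-pad to 7 bytes: K' = e9 00 00 00 00 00 00.
K' ⊕ ipad = df 36 36 36 36 36 36.
Inner input = df 36 36 36 36 36 36 ∥ 6d 71 44 54.
Inner hash: XOR df⊕36⊕36⊕36⊕36⊕36⊕36⊕6d⊕71⊕44⊕54 = d3.

d3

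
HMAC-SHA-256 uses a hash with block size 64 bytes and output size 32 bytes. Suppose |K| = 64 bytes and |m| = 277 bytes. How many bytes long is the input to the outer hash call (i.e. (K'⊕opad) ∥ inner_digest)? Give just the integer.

Key is 64 ≤ 64 bytes, zero-padded: |K'| = 64.
Outer input = (K'⊕opad) ∥ H(inner) → 64 + 32 = 96 bytes.

96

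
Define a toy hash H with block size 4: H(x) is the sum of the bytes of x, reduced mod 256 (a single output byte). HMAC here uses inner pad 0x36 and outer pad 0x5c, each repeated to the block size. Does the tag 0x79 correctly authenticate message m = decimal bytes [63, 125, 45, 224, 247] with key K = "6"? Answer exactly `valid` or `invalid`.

invalid

Key "6" = 36 is 1 byte ≤ B = 4; zero-pad to 4 bytes: K' = 36 00 00 00.
K' ⊕ ipad = 00 36 36 36; K' ⊕ opad = 6a 5c 5c 5c.
Inner hash: sum = 0+54+54+54+63+125+45+224+247 = 866; mod 256 = 98 → 62.
Outer hash (recomputed tag): sum = 106+92+92+92+98 = 480; mod 256 = 224 → e0.
Recomputed tag = e0; claimed = 79 → mismatch.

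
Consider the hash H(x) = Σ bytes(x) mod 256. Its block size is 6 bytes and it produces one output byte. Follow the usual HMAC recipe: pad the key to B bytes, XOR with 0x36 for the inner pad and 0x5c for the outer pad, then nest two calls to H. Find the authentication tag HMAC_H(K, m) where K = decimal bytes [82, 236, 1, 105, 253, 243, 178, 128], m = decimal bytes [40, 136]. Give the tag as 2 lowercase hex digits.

Key decimal bytes [82, 236, 1, 105, 253, 243, 178, 128] = 52 ec 01 69 fd f3 b2 80 is 8 bytes > B = 6, so hash it first: H(key) = ca, then zero-pad to 6 bytes: K' = ca 00 00 00 00 00.
K' ⊕ ipad = fc 36 36 36 36 36.  K' ⊕ opad = 96 5c 5c 5c 5c 5c.
Inner input = (K'⊕ipad) ∥ m = fc 36 36 36 36 36 ∥ 28 88.
Inner hash: sum = 252+54+54+54+54+54+40+136 = 698; mod 256 = 186 → ba.
Outer input = (K'⊕opad) ∥ inner = 96 5c 5c 5c 5c 5c ∥ ba.
Outer hash (tag): sum = 150+92+92+92+92+92+186 = 796; mod 256 = 28 → 1c.

1c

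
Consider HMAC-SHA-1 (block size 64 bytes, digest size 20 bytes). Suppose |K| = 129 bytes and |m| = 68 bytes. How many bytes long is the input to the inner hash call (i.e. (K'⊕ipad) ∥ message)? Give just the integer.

132

Key is 129 > 64 bytes, so it is hashed to 20 bytes then zero-padded to 64: |K'| = 64.
Inner input = (K'⊕ipad) ∥ m → 64 + 68 = 132 bytes.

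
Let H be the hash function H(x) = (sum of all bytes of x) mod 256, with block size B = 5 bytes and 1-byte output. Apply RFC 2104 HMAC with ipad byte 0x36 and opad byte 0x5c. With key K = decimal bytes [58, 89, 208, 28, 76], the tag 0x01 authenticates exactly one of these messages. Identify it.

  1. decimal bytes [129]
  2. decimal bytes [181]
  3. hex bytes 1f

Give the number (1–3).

Key decimal bytes [58, 89, 208, 28, 76] = 3a 59 d0 1c 4c is exactly B = 5 bytes: K' = 3a 59 d0 1c 4c.
K' ⊕ ipad = 0c 6f e6 2a 7a; K' ⊕ opad = 66 05 8c 40 10.
m1: inner = H(0c 6f e6 2a 7a 81) = 86; tag = H(66 05 8c 40 10 86) = cd
m2: inner = H(0c 6f e6 2a 7a b5) = ba; tag = H(66 05 8c 40 10 ba) = 01 ← matches
m3: inner = H(0c 6f e6 2a 7a 1f) = 24; tag = H(66 05 8c 40 10 24) = 6b

2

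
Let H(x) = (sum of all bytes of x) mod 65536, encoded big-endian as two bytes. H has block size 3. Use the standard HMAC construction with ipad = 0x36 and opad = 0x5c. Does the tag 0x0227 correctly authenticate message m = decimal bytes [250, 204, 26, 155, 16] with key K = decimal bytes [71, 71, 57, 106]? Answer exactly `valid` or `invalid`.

Key decimal bytes [71, 71, 57, 106] = 47 47 39 6a is 4 bytes > B = 3, so hash it first: H(key) = 01 31, then zero-pad to 3 bytes: K' = 01 31 00.
K' ⊕ ipad = 37 07 36; K' ⊕ opad = 5d 6d 5c.
Inner hash: sum = 55+7+54+250+204+26+155+16 = 767 → 02 ff.
Outer hash (recomputed tag): sum = 93+109+92+2+255 = 551 → 02 27.
Recomputed tag = 0227; claimed = 0227 → match.

valid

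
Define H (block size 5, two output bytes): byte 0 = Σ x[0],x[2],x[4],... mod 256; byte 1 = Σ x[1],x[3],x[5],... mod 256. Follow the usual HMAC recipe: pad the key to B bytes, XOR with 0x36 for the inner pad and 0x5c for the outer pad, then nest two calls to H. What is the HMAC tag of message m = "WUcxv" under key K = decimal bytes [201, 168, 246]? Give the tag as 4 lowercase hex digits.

Key decimal bytes [201, 168, 246] = c9 a8 f6 is 3 bytes ≤ B = 5; zero-pad to 5 bytes: K' = c9 a8 f6 00 00.
K' ⊕ ipad = ff 9e c0 36 36.  K' ⊕ opad = 95 f4 aa 5c 5c.
Inner input = (K'⊕ipad) ∥ m = ff 9e c0 36 36 ∥ 57 55 63 78 76.
Inner hash: even-index sum = 706 mod 256 = 194; odd-index sum = 516 mod 256 = 4 → c2 04.
Outer input = (K'⊕opad) ∥ inner = 95 f4 aa 5c 5c ∥ c2 04.
Outer hash (tag): even-index sum = 415 mod 256 = 159; odd-index sum = 530 mod 256 = 18 → 9f 12.

9f12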